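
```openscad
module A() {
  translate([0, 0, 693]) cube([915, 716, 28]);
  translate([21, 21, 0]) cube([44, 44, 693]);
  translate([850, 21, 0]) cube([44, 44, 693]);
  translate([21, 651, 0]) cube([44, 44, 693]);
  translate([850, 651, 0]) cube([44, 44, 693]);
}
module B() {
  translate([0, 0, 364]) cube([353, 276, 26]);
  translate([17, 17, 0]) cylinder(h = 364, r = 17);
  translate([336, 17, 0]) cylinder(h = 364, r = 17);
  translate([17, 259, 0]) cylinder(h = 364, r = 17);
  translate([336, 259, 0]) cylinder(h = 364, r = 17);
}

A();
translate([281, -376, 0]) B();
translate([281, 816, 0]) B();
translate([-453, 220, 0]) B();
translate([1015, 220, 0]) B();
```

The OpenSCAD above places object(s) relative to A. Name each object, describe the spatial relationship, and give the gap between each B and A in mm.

A is a table. B is a stool. Four stools sit around the table at the −y, +y, −x, +x sides. The gap between each stool and the table is 100 mm.

Each stool's nearest face is 100 mm from the table's bounding box.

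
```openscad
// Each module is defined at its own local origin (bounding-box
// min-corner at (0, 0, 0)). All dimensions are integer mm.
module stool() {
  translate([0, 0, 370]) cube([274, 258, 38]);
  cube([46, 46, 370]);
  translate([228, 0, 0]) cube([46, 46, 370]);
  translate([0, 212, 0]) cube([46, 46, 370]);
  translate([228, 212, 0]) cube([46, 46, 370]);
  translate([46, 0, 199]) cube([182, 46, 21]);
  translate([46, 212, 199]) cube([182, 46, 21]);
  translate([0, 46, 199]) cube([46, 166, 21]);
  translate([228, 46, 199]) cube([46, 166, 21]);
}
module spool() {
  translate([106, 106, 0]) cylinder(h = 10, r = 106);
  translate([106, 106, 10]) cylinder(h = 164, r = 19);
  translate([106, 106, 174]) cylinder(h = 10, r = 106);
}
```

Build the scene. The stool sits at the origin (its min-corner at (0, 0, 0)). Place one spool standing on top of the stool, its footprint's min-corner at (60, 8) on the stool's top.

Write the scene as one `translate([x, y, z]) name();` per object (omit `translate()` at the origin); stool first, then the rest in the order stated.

stool();
translate([60, 8, 408]) spool();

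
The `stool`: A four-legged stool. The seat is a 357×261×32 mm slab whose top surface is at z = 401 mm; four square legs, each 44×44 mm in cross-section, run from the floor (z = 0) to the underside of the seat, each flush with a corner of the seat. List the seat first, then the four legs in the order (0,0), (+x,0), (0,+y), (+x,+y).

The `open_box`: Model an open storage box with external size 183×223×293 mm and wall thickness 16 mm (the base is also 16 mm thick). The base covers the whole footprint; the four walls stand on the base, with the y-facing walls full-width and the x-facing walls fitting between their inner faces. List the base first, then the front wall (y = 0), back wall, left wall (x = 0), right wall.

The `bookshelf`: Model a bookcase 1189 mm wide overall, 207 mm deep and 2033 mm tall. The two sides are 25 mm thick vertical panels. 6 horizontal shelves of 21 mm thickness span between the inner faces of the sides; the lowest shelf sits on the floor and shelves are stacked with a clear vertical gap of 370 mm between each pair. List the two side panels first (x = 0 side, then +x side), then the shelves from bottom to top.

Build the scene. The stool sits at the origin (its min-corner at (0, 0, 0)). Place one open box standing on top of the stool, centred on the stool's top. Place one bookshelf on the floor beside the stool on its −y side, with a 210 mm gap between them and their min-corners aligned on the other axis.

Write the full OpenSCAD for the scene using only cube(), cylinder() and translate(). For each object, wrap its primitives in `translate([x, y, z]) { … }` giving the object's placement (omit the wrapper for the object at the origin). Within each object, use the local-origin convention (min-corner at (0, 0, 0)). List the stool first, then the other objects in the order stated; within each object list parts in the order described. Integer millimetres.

translate([0, 0, 369]) cube([357, 261, 32]);
cube([44, 44, 369]);
translate([313, 0, 0]) cube([44, 44, 369]);
translate([0, 217, 0]) cube([44, 44, 369]);
translate([313, 217, 0]) cube([44, 44, 369]);
translate([87, 19, 401]) {
  cube([183, 223, 16]);
  translate([0, 0, 16]) cube([183, 16, 277]);
  translate([0, 207, 16]) cube([183, 16, 277]);
  translate([0, 16, 16]) cube([16, 191, 277]);
  translate([167, 16, 16]) cube([16, 191, 277]);
}
translate([0, -417, 0]) {
  cube([25, 207, 2033]);
  translate([1164, 0, 0]) cube([25, 207, 2033]);
  translate([25, 0, 0]) cube([1139, 207, 21]);
  translate([25, 0, 391]) cube([1139, 207, 21]);
  translate([25, 0, 782]) cube([1139, 207, 21]);
  translate([25, 0, 1173]) cube([1139, 207, 21]);
  translate([25, 0, 1564]) cube([1139, 207, 21]);
  translate([25, 0, 1955]) cube([1139, 207, 21]);
}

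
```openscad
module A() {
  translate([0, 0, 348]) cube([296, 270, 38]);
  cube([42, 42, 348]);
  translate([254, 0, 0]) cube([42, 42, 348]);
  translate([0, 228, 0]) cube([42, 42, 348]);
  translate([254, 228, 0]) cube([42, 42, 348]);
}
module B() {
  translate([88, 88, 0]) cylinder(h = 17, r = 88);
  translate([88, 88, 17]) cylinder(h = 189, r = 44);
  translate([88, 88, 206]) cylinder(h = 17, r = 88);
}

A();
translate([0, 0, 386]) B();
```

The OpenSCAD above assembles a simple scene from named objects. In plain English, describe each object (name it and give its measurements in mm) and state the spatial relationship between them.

A is a simple wooden stool: a rectangular seat 296 mm (x) by 270 mm (y), 38 mm thick, top face at z = 386 mm, on four square legs, each 42×42 mm in cross-section. The legs rest on z = 0, each flush with a corner of the seat.

B is a spool: two coaxial disc flanges of radius 88 mm and thickness 17 mm, joined by a core cylinder of radius 44 mm and height 189 mm. The lower flange rests on z = 0 and the three cylinders share a vertical axis.

The spool is on top of the stool.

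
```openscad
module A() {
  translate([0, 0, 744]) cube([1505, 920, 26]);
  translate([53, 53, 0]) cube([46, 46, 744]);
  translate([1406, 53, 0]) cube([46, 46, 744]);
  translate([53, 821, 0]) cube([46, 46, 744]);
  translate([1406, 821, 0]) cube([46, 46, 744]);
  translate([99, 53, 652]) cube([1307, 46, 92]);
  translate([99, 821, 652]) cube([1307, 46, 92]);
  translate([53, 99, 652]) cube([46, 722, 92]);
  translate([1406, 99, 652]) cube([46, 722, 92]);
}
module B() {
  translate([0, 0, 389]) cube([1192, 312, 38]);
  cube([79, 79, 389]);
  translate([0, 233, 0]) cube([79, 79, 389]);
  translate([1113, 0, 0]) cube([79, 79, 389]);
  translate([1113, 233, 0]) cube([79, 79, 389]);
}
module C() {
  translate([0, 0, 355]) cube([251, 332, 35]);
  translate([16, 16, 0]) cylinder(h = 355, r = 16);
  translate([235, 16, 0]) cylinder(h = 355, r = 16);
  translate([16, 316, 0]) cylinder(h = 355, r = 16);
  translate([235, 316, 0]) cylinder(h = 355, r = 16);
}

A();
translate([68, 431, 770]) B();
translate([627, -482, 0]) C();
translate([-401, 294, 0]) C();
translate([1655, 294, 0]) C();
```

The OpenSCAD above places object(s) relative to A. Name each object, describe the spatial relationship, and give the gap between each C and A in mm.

Each stool's nearest face is 150 mm from the table's bounding box.

A is a table. B is a bench. C is a stool. The bench is on top of the table. Three stools sit around the table at the −y, −x, +x sides. The gap between each stool and the table is 150 mm.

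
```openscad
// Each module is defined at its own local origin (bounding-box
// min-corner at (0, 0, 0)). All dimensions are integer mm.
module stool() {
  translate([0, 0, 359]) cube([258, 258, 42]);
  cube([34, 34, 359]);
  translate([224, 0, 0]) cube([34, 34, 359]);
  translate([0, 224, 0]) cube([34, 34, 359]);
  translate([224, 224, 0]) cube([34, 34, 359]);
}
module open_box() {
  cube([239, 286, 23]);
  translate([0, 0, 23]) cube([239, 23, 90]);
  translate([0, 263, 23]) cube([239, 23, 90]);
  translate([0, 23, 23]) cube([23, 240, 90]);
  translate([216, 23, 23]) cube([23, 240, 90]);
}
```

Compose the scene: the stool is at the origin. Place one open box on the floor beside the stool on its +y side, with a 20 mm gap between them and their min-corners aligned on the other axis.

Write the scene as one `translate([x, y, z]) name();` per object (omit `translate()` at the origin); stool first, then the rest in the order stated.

stool();
translate([0, 278, 0]) open_box();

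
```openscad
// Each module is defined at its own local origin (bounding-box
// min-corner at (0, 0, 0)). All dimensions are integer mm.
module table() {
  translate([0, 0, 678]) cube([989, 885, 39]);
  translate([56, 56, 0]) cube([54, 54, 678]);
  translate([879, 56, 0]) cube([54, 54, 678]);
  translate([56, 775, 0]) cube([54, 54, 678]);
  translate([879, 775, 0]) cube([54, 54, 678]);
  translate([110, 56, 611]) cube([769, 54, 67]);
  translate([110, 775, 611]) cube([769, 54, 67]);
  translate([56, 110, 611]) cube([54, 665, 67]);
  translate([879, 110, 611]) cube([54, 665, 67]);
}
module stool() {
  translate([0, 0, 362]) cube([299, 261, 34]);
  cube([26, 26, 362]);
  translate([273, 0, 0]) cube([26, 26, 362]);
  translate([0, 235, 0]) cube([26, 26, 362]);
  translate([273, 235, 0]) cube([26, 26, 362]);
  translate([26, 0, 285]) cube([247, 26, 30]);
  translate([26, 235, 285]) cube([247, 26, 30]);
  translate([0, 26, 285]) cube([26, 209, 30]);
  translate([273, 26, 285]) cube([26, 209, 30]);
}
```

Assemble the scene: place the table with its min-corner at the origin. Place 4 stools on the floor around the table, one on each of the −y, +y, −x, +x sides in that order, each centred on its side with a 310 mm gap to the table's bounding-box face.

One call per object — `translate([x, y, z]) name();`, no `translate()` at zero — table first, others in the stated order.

table();
translate([345, -571, 0]) stool();
translate([345, 1195, 0]) stool();
translate([-609, 312, 0]) stool();
translate([1299, 312, 0]) stool();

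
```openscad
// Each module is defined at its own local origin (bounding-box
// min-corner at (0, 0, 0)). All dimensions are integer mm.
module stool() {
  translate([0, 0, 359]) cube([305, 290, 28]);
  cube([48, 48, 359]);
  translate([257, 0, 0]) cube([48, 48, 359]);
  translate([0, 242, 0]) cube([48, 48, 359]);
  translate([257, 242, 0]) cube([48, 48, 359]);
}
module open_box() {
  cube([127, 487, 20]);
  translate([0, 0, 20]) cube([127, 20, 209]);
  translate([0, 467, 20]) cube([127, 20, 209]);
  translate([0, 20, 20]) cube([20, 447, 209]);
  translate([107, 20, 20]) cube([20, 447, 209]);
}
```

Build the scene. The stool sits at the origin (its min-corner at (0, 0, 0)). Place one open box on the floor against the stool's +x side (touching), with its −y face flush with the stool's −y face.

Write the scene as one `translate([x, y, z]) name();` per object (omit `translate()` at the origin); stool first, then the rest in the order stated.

stool();
translate([305, 0, 0]) open_box();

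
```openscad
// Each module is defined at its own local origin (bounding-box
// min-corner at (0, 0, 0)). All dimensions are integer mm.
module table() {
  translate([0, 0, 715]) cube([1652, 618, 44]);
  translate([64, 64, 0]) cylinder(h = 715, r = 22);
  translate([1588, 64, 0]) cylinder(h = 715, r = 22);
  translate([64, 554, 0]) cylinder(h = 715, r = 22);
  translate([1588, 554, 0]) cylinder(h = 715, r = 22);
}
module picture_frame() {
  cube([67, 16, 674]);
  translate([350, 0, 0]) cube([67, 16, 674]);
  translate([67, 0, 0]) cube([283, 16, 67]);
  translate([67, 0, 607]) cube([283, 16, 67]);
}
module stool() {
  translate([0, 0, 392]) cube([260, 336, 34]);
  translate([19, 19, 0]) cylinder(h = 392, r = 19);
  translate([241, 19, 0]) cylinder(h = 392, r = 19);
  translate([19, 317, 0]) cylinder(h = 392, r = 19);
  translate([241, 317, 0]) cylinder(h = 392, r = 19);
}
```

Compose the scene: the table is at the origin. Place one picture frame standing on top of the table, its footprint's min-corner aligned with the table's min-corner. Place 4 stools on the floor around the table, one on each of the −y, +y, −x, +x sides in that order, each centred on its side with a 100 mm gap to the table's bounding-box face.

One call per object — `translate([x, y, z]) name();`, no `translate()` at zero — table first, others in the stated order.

table();
translate([0, 0, 759]) picture_frame();
translate([696, -436, 0]) stool();
translate([696, 718, 0]) stool();
translate([-360, 141, 0]) stool();
translate([1752, 141, 0]) stool();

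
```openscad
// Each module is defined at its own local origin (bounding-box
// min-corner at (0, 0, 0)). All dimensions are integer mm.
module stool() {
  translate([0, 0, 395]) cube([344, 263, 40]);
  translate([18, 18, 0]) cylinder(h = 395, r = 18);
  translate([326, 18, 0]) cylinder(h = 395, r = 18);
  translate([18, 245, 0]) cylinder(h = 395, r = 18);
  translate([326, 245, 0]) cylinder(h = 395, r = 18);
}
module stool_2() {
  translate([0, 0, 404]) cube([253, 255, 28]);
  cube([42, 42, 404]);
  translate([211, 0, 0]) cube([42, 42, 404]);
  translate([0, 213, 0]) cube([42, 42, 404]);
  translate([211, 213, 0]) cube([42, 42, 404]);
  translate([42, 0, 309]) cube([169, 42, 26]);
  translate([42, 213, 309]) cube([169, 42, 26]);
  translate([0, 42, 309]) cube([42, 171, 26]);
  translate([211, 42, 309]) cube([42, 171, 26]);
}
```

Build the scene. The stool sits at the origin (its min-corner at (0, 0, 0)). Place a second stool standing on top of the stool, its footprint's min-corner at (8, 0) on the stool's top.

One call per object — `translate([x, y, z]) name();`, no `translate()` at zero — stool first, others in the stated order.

stool();
translate([8, 0, 435]) stool_2();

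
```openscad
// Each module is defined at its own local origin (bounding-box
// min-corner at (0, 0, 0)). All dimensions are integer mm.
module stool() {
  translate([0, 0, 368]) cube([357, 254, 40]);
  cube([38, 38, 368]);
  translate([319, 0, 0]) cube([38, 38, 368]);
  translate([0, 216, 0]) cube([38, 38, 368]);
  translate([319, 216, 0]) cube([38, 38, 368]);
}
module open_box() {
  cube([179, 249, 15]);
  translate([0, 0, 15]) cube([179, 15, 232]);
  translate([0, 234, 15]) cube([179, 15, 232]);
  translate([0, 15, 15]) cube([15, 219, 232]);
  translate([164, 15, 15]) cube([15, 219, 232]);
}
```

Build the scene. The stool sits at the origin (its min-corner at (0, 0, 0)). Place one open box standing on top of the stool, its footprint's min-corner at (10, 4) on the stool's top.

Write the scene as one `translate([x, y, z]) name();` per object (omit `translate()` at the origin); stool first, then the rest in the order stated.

stool();
translate([10, 4, 408]) open_box();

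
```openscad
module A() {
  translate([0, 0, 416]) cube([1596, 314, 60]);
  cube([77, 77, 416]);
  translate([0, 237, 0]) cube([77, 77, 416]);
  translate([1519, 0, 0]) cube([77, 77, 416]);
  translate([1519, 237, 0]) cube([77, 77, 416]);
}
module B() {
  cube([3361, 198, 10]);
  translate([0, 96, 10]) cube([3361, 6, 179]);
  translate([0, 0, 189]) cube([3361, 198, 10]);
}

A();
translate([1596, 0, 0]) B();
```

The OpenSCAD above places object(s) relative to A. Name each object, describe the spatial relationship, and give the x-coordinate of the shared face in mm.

A is a bench. B is an I-beam. The I-beam is against the bench's +x side, with their −y faces flush. The x-coordinate of the shared face is 1596 mm.

The bench's +x face and the I-beam's −x face are both at x = 1596 mm.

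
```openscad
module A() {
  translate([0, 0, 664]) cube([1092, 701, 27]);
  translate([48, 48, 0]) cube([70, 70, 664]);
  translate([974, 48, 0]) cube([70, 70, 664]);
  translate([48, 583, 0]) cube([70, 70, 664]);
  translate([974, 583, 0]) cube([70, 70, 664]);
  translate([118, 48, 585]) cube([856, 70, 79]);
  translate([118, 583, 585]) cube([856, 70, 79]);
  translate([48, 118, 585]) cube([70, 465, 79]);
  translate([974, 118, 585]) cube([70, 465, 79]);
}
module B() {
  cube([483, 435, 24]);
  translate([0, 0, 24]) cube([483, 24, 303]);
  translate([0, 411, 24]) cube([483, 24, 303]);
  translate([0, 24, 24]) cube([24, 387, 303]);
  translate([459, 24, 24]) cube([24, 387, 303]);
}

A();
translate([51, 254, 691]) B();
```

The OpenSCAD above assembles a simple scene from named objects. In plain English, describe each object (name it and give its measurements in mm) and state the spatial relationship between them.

A is a table: top 1092 mm (x) × 701 mm (y), 27 mm thick, upper face at z = 691 mm, on four 70×70 mm square legs, each inset 48 mm from the nearest pair of top edges, running from z = 0 to the bottom of the top. Four apron rails, 70 mm thick and 79 mm tall, run between adjacent legs with their top edges flush with the underside of the top and their outer faces flush with the legs' outer faces.

B is an open storage box with external size 483×435×327 mm and wall thickness 24 mm (the base is also 24 mm thick). The base covers the whole footprint; the four walls stand on the base, with the y-facing walls full-width and the x-facing walls fitting between their inner faces.

The open box is on top of the table.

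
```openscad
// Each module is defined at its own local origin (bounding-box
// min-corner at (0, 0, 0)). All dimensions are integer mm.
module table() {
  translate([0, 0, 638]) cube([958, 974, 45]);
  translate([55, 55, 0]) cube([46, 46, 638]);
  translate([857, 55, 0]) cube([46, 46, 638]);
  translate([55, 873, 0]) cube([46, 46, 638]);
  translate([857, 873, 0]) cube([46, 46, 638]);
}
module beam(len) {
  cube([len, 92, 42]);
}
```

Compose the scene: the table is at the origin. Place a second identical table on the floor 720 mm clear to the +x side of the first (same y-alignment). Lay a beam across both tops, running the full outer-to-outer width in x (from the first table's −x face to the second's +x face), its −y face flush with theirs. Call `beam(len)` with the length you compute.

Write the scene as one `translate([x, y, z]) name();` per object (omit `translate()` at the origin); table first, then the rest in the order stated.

table();
translate([1678, 0, 0]) table();
translate([0, 0, 683]) beam(2636);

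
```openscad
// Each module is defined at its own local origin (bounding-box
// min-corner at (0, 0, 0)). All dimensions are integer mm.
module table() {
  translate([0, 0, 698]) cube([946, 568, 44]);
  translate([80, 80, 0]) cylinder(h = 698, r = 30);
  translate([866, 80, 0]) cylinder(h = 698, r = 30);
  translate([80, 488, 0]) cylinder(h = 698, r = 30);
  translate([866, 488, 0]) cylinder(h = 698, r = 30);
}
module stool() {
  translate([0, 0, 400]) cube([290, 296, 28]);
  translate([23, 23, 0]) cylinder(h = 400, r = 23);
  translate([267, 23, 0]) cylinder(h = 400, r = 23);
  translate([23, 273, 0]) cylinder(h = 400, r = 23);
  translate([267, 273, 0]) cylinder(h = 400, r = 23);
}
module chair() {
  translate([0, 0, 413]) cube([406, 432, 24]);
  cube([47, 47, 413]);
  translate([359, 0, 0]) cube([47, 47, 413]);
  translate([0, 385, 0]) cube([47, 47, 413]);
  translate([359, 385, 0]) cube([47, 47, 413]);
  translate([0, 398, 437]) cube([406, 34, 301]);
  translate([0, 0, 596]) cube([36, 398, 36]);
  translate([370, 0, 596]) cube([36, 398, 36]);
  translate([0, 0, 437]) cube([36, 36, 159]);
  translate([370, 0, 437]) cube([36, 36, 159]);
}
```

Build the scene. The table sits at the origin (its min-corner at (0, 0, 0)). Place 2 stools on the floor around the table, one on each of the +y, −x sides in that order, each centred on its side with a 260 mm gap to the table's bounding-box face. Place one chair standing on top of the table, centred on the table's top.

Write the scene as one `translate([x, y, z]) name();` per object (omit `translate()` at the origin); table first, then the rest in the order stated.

table();
translate([328, 828, 0]) stool();
translate([-550, 136, 0]) stool();
translate([270, 68, 742]) chair();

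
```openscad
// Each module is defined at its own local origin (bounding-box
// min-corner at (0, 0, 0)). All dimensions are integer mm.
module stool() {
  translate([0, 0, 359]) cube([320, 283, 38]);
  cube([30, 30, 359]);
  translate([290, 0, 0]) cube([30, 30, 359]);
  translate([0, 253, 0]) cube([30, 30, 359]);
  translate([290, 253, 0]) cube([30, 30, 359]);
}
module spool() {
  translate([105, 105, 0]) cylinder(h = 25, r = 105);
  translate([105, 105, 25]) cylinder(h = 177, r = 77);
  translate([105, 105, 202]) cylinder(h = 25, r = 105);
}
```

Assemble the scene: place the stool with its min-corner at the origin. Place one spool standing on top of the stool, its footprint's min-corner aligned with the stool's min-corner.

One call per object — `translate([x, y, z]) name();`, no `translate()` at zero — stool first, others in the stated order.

stool();
translate([0, 0, 397]) spool();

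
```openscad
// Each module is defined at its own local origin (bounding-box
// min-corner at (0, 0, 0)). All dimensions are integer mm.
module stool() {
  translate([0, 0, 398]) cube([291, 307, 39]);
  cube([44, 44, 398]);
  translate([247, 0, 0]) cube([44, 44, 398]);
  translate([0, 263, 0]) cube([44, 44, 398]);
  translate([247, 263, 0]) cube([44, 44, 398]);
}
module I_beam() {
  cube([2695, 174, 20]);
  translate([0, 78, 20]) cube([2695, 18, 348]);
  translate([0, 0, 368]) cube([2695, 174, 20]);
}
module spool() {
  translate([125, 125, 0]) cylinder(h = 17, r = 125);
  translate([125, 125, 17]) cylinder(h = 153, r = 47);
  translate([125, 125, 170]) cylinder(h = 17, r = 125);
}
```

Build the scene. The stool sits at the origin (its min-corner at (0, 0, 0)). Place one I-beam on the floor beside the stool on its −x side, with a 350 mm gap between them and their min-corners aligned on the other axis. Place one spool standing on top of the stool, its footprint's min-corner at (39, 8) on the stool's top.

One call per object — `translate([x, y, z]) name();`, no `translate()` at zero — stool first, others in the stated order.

stool();
translate([-3045, 0, 0]) I_beam();
translate([39, 8, 437]) spool();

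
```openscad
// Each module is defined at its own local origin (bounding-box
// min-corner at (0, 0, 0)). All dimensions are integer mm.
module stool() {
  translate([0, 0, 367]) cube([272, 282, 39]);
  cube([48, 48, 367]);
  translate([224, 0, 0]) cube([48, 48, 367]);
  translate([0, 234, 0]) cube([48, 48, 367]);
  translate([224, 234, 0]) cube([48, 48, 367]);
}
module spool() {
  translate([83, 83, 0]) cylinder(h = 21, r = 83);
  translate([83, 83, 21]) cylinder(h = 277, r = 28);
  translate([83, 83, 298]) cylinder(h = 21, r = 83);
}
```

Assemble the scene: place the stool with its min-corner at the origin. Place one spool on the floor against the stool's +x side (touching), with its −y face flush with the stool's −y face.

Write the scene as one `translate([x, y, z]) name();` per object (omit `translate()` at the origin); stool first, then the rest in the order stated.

stool();
translate([272, 0, 0]) spool();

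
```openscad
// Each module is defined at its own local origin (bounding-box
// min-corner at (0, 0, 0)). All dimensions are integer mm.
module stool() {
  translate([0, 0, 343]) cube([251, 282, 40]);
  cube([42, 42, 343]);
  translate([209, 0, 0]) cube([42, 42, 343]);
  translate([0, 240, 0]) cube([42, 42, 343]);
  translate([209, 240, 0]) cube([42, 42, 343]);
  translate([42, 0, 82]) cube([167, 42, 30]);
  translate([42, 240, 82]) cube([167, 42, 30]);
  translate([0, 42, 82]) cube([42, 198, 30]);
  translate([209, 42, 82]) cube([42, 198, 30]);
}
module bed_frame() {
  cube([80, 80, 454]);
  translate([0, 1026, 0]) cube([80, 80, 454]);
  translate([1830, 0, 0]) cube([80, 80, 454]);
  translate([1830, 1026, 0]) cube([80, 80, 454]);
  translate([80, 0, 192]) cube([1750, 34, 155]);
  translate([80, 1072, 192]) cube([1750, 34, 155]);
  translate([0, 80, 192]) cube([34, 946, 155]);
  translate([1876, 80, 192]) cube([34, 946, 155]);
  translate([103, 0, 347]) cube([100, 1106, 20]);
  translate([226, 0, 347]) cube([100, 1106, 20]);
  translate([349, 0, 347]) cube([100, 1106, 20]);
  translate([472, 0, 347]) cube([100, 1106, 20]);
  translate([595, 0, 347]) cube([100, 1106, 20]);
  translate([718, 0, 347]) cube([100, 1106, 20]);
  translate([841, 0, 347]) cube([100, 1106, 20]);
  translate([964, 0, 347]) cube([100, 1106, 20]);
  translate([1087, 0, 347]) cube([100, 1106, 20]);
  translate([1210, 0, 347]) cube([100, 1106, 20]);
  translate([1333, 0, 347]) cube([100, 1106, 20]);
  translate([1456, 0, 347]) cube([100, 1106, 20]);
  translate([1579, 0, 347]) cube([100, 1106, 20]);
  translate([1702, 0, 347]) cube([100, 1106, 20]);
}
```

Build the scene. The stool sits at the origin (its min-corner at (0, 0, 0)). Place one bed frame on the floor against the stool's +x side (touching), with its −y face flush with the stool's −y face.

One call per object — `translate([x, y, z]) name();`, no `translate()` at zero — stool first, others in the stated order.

stool();
translate([251, 0, 0]) bed_frame();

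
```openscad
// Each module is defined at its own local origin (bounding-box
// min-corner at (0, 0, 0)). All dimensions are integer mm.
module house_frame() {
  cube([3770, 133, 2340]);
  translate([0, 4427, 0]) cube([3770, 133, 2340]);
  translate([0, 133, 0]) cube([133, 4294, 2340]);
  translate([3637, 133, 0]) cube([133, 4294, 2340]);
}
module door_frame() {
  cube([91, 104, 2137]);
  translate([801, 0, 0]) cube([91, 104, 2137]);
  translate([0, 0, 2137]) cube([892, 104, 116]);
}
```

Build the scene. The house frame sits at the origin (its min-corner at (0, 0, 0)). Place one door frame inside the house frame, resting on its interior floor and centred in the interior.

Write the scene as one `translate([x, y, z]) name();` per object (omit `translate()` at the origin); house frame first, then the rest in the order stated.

house_frame();
translate([1439, 2228, 0]) door_frame();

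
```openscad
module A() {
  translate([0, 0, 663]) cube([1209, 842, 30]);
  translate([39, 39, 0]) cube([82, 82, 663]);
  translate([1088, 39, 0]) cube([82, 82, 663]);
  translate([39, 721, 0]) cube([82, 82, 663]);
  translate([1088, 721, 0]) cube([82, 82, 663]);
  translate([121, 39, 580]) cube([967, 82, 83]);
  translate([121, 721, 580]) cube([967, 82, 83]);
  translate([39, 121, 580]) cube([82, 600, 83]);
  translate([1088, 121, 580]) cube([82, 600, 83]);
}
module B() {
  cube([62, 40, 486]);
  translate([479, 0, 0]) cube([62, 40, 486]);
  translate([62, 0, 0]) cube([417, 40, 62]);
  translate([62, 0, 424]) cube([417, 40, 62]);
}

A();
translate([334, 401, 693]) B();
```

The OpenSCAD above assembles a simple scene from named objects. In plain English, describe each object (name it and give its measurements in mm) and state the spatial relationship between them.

A is a table: top 1209 mm (x) × 842 mm (y), 30 mm thick, upper face at z = 693 mm, on four 82×82 mm square legs, each inset 39 mm from the nearest pair of top edges, running from z = 0 to the bottom of the top. Four apron rails, 82 mm thick and 83 mm tall, run between adjacent legs with their top edges flush with the underside of the top and their outer faces flush with the legs' outer faces.

B is a picture frame with a 417×362 mm rectangular opening (x by z) and a uniform 62 mm border on every side. Frame depth is 40 mm along y. It is built from two vertical stiles running the full outside height and two horizontal rails spanning the gap between the stiles.

The picture frame is on top of the table, centred.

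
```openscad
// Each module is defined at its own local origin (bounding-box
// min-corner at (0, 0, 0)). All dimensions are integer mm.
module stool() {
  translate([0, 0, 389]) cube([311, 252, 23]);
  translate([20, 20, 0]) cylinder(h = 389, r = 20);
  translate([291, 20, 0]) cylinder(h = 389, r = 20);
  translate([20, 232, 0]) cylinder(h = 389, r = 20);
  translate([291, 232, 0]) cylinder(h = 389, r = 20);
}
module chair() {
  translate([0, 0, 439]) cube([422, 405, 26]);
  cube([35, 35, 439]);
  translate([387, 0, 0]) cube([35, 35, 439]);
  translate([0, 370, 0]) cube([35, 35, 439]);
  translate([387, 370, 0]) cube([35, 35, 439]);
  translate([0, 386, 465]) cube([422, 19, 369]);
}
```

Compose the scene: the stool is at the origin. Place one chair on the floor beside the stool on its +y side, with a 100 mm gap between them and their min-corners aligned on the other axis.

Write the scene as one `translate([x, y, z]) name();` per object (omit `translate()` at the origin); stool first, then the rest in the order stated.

stool();
translate([0, 352, 0]) chair();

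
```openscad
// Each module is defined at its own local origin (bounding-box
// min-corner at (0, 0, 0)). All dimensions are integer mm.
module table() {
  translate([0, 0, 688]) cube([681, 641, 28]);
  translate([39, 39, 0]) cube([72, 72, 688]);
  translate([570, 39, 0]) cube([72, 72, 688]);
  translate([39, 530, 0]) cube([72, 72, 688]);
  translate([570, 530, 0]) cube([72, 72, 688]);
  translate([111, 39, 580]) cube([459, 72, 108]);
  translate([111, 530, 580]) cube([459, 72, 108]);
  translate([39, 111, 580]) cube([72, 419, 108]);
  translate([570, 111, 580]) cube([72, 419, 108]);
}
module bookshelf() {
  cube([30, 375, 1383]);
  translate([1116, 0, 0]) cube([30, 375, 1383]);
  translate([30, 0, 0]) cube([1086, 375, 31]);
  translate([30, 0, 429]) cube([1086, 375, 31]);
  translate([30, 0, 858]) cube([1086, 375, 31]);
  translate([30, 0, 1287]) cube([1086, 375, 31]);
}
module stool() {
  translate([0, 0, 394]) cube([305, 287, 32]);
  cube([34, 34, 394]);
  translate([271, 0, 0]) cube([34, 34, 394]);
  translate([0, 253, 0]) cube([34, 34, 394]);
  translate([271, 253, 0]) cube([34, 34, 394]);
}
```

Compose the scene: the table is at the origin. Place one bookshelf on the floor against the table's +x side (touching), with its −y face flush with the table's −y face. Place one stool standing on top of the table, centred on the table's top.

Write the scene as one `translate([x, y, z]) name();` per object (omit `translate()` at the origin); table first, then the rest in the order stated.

table();
translate([681, 0, 0]) bookshelf();
translate([188, 177, 716]) stool();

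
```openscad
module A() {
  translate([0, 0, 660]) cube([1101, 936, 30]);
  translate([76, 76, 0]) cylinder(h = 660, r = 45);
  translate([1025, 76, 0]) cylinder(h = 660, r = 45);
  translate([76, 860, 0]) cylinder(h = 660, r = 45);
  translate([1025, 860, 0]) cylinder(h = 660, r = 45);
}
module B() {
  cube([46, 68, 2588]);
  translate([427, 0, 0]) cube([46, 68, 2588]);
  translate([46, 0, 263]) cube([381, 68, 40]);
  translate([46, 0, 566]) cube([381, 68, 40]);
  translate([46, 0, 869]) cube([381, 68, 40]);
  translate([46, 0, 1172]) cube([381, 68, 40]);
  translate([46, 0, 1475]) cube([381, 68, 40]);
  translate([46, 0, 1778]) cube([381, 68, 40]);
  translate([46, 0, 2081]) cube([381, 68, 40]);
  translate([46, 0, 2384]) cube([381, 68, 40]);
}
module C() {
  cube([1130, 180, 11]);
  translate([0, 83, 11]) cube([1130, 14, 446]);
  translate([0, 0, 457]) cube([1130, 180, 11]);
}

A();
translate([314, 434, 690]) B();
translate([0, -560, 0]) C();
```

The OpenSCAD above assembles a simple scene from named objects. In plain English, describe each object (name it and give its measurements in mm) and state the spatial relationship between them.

A is a table: top 1101 mm (x) × 936 mm (y), 30 mm thick, upper face at z = 690 mm, on four round legs of 90 mm diameter, each leg's bounding box inset 31 mm from the nearest pair of top edges, running from z = 0 to the bottom of the top.

B is a straight ladder. Two 46×68 mm vertical rails, 2588 mm tall, stand 473 mm apart (outside-to-outside) with their front faces coplanar on the −y side. 8 rungs, each 68 mm deep and 40 mm tall, span between the inner faces of the rails, front faces flush with the rails. The lowest rung's underside is at z = 263 mm and rungs are spaced 303 mm apart (underside to underside).

C is an I-beam lying along x, 1130 mm long. Overall section height 468 mm. Two flanges 180 mm wide (y) and 11 mm thick, one on the floor and one at the top; a web 14 mm thick runs between them, centred on the flange width.

The ladder is on top of the table, centred. The I-beam is on the floor beside the table on its −y side.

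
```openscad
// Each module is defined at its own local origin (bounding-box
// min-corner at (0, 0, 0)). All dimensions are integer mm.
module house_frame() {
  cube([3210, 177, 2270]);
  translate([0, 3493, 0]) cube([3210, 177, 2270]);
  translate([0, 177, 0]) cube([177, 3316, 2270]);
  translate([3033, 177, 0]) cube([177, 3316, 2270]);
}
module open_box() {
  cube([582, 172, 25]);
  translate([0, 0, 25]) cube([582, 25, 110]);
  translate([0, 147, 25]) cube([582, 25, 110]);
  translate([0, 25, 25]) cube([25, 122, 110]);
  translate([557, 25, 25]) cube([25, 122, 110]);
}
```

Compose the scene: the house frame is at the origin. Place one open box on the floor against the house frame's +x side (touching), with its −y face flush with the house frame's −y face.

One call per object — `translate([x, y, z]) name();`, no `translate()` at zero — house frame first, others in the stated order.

house_frame();
translate([3210, 0, 0]) open_box();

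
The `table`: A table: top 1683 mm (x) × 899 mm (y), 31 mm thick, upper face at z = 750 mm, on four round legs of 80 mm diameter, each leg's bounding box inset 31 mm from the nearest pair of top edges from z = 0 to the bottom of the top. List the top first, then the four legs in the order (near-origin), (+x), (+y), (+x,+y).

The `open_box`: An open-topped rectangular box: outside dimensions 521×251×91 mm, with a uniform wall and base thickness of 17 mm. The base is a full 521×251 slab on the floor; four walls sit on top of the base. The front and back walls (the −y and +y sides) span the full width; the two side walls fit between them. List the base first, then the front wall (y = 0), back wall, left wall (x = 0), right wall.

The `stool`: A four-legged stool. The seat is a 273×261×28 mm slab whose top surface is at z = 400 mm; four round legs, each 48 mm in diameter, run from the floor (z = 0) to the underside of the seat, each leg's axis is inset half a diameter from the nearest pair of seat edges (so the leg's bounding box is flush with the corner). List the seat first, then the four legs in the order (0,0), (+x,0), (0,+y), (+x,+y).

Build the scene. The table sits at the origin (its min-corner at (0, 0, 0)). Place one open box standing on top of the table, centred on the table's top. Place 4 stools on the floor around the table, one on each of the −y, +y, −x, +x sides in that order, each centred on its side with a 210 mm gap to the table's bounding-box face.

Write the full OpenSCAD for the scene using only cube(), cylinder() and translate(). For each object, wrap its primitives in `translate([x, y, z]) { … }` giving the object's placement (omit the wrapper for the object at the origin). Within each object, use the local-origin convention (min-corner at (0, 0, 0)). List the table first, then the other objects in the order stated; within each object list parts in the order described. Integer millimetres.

translate([0, 0, 719]) cube([1683, 899, 31]);
translate([71, 71, 0]) cylinder(h = 719, r = 40);
translate([1612, 71, 0]) cylinder(h = 719, r = 40);
translate([71, 828, 0]) cylinder(h = 719, r = 40);
translate([1612, 828, 0]) cylinder(h = 719, r = 40);
translate([581, 324, 750]) {
  cube([521, 251, 17]);
  translate([0, 0, 17]) cube([521, 17, 74]);
  translate([0, 234, 17]) cube([521, 17, 74]);
  translate([0, 17, 17]) cube([17, 217, 74]);
  translate([504, 17, 17]) cube([17, 217, 74]);
}
translate([705, -471, 0]) {
  translate([0, 0, 372]) cube([273, 261, 28]);
  translate([24, 24, 0]) cylinder(h = 372, r = 24);
  translate([249, 24, 0]) cylinder(h = 372, r = 24);
  translate([24, 237, 0]) cylinder(h = 372, r = 24);
  translate([249, 237, 0]) cylinder(h = 372, r = 24);
}
translate([705, 1109, 0]) {
  translate([0, 0, 372]) cube([273, 261, 28]);
  translate([24, 24, 0]) cylinder(h = 372, r = 24);
  translate([249, 24, 0]) cylinder(h = 372, r = 24);
  translate([24, 237, 0]) cylinder(h = 372, r = 24);
  translate([249, 237, 0]) cylinder(h = 372, r = 24);
}
translate([-483, 319, 0]) {
  translate([0, 0, 372]) cube([273, 261, 28]);
  translate([24, 24, 0]) cylinder(h = 372, r = 24);
  translate([249, 24, 0]) cylinder(h = 372, r = 24);
  translate([24, 237, 0]) cylinder(h = 372, r = 24);
  translate([249, 237, 0]) cylinder(h = 372, r = 24);
}
translate([1893, 319, 0]) {
  translate([0, 0, 372]) cube([273, 261, 28]);
  translate([24, 24, 0]) cylinder(h = 372, r = 24);
  translate([249, 24, 0]) cylinder(h = 372, r = 24);
  translate([24, 237, 0]) cylinder(h = 372, r = 24);
  translate([249, 237, 0]) cylinder(h = 372, r = 24);
}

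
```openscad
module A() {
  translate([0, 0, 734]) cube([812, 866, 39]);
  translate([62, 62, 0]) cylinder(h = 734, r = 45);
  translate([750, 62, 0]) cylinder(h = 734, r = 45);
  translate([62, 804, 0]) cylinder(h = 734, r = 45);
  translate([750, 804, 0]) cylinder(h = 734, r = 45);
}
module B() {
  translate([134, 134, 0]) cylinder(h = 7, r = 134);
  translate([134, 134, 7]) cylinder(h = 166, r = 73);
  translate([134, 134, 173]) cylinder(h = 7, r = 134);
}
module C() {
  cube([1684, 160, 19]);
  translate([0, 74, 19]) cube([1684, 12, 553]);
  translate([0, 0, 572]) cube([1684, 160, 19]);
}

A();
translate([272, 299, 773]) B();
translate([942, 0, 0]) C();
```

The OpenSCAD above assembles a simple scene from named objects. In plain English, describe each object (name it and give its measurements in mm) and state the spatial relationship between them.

A is a rectangular dining table. The top is 812×866×39 mm with its upper surface at z = 773 mm. It stands on four round legs of 90 mm diameter, each leg's bounding box inset 17 mm from the nearest pair of top edges, running from the floor to the underside of the top.

B is a spool: two coaxial disc flanges of radius 134 mm and thickness 7 mm, joined by a core cylinder of radius 73 mm and height 166 mm. The lower flange rests on z = 0 and the three cylinders share a vertical axis.

C is an I-beam lying along x, 1684 mm long. Overall section height 591 mm. Two flanges 160 mm wide (y) and 19 mm thick, one on the floor and one at the top; a web 12 mm thick runs between them, centred on the flange width.

The spool is on top of the table, centred. The I-beam is on the floor beside the table on its +x side.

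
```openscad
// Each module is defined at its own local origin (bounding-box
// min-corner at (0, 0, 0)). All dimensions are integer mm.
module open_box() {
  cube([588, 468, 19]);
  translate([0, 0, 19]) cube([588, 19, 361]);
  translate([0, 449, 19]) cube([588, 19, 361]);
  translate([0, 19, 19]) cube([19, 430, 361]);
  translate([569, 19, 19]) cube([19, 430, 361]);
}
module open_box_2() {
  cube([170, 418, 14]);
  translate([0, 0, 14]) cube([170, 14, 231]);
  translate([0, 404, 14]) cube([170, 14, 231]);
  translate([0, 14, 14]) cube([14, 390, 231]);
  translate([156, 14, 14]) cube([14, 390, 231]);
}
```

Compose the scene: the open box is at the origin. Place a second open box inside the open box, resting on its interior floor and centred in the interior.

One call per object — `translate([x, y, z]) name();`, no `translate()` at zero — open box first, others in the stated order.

open_box();
translate([209, 25, 19]) open_box_2();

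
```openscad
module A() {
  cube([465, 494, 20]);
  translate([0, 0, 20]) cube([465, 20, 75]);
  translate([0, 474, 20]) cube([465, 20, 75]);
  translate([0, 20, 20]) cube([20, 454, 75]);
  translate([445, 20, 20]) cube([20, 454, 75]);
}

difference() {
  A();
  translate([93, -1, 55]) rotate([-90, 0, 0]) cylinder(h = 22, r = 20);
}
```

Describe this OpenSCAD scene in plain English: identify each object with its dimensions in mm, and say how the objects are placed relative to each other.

A is an open-topped rectangular box: outside dimensions 465×494×95 mm, with a uniform wall and base thickness of 20 mm. The base is a full 465×494 slab on the floor; four walls sit on top of the base. The front and back walls (the −y and +y sides) span the full width; the two side walls fit between them.

The open box has a circular hole of radius 20 mm through its front wall, centred at (x = 93, z = 55).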